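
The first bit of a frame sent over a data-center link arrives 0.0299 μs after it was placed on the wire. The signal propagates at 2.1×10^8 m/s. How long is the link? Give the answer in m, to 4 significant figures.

d = s × t_prop = 210000000 × 2.99e-08 = 6.279 m.

6.279 m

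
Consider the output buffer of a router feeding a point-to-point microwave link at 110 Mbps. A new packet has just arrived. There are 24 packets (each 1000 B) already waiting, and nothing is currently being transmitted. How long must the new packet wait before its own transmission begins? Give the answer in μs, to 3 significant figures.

1750 μs

Each queued packet: L/R = 8000/110000000 = 72.7273 μs.
24 queued → 1745.45 μs.
Queuing delay = 1750 μs.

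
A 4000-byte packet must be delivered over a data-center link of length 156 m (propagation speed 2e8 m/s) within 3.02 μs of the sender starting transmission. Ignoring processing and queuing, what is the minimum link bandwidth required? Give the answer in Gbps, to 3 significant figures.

14.3 Gbps

L = 32000 bits.
Propagation delay = 156 / 200000000 = 0.78 μs.
Transmission budget = 3.02 − 0.78 = 2.24 μs.
R ≥ L / t_tx = 32000 bits / 2.24e-06 s = 14.3 Gbps.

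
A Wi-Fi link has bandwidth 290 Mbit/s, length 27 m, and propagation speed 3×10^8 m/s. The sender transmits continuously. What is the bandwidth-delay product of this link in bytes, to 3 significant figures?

Propagation delay = 27 / 300000000 = 9e-08 s.
BDP = R × t_prop = 290000000 × 9e-08 = 26.1 bits.
In bytes: 26.1/8 = 3.26 bytes.

3.26 bytes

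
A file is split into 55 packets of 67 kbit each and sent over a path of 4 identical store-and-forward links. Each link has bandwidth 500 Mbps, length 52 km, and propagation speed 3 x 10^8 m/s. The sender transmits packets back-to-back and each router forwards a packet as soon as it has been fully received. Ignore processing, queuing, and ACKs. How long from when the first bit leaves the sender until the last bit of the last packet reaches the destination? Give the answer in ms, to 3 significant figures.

Per-hop transmission t_tx = L/R = 67000/500000000 = 0.134 ms.
Per-hop propagation t_prop = 52000/300000000 = 0.173333 ms.
Pipeline fill: first packet needs 4·t_tx to clear all hops; remaining 54 packets each add one t_tx.
Total = (4+55-1)·t_tx + 4·t_prop = 58·0.134 + 4·0.173333 = 8.47 ms.

8.47 ms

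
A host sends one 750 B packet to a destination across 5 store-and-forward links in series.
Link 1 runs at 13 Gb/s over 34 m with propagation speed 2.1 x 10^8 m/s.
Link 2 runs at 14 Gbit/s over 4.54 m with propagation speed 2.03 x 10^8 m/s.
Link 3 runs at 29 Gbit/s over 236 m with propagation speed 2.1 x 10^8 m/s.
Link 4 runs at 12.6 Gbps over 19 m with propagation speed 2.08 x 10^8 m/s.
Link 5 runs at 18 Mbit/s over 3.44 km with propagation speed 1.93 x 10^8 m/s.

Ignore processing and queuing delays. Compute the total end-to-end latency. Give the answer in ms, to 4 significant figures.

L = 750 × 8 = 6000 bits.
Transmission delays (L/R per hop): 0.000461538, 0.000428571, 0.000206897, 0.00047619, 0.333333 ms; sum = 0.334907 ms.
Propagation delays (d/s per hop): 0.000161905, 2.23645e-05, 0.00112381, 9.13462e-05, 0.0178238 ms; sum = 0.0192233 ms.
End-to-end = 0.3541 ms.

0.3541 ms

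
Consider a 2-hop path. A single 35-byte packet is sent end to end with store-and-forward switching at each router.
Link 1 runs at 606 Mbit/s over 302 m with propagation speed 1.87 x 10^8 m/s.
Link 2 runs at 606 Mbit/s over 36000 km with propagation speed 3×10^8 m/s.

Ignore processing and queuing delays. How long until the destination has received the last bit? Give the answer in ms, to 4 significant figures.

L = 35 × 8 = 280 bits.
Transmission delay per hop = L/R = 280/606000000 = 0.000462046 ms; 2 hops → 0.000924092 ms.
Propagation delays (d/s per hop): 0.00161497, 120 ms; sum = 120.002 ms.
End-to-end = 120.0 ms.

120.0 ms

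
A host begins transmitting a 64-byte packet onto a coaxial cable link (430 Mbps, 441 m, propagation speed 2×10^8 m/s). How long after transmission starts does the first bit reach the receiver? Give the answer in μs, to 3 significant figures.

2.21 μs

First bit experiences only propagation delay: d/s = 441/200000000 = 2.21 μs.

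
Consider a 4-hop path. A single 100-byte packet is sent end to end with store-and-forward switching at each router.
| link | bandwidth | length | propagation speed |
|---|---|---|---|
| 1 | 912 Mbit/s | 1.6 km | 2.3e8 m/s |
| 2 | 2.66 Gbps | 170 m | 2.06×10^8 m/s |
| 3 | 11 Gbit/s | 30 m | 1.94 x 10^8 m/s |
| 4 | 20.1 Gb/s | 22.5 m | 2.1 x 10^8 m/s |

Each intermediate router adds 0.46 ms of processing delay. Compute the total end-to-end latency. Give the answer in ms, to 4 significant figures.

1.389 ms

L = 100 × 8 = 800 bits.
Transmission delays (L/R per hop): 0.000877193, 0.000300752, 7.27273e-05, 3.9801e-05 ms; sum = 0.00129047 ms.
Propagation delays (d/s per hop): 0.00695652, 0.000825243, 0.000154639, 0.000107143 ms; sum = 0.00804355 ms.
Processing at 3 router(s): 3 × 0.46 ms = 1.38 ms.
End-to-end = 1.389 ms.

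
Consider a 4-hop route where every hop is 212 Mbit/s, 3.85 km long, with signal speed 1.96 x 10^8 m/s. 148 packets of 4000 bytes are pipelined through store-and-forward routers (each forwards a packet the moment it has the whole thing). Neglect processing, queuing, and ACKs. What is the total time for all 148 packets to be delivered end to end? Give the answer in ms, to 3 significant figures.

22.9 ms

Per-hop transmission t_tx = L/R = 32000/212000000 = 0.150943 ms.
Per-hop propagation t_prop = 3850/196000000 = 0.0196429 ms.
Pipeline fill: first packet needs 4·t_tx to clear all hops; remaining 147 packets each add one t_tx.
Total = (4+148-1)·t_tx + 4·t_prop = 151·0.150943 + 4·0.0196429 = 22.9 ms.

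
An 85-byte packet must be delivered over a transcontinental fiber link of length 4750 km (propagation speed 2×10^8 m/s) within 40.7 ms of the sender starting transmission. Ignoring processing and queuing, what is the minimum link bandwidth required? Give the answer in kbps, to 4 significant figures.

40.12 kbps

L = 680 bits.
Propagation delay = 4750000 / 200000000 = 23.75 ms.
Transmission budget = 40.7 − 23.75 = 16.95 ms.
R ≥ L / t_tx = 680 bits / 0.01695 s = 40.12 kbps.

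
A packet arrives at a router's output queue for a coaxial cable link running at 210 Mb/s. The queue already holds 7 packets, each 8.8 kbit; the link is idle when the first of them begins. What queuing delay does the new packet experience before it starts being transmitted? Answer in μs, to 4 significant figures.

293.3 μs

Each queued packet: L/R = 8800/210000000 = 41.9048 μs.
7 queued → 293.333 μs.
Queuing delay = 293.3 μs.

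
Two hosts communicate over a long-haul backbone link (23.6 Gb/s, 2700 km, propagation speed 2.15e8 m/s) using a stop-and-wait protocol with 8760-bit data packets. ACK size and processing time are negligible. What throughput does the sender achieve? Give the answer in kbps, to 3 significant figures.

t_tx = L/R = 8760/23600000000 = 3.71186e-07 s.
t_prop = 2700000/215000000 = 0.0125581 s; RTT = 0.0251163 s.
Cycle = t_tx + RTT = 0.0251167 s.
Throughput = L / cycle = 8760 / 0.0251167 = 349 kbps.

349 kbps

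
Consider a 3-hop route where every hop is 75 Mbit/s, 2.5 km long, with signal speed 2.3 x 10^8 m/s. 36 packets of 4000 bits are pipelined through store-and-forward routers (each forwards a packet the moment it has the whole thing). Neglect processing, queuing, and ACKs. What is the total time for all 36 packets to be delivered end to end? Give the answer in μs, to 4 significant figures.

2059 μs

Per-hop transmission t_tx = L/R = 4000/75000000 = 53.3333 μs.
Per-hop propagation t_prop = 2500/2.3e+08 = 10.8696 μs.
Pipeline fill: first packet needs 3·t_tx to clear all hops; remaining 35 packets each add one t_tx.
Total = (3+36-1)·t_tx + 3·t_prop = 38·53.3333 + 3·10.8696 = 2059 μs.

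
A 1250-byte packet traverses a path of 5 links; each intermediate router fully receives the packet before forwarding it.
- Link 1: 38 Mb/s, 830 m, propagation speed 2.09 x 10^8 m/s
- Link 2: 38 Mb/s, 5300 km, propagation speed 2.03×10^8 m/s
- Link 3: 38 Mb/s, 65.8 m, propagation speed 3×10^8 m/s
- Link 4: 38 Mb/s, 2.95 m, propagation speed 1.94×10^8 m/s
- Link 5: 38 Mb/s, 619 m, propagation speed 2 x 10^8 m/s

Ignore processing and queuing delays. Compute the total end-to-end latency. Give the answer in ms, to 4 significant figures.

L = 1250 × 8 = 10000 bits.
Transmission delay per hop = L/R = 10000/38000000 = 0.263158 ms; 5 hops → 1.31579 ms.
Propagation delays (d/s per hop): 0.00397129, 26.1084, 0.000219333, 1.52062e-05, 0.003095 ms; sum = 26.1157 ms.
End-to-end = 27.43 ms.

27.43 ms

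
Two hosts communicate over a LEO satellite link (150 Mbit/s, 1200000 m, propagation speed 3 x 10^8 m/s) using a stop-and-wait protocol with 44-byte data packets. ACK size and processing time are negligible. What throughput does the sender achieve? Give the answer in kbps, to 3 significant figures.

44.0 kbps

t_tx = L/R = 352/150000000 = 2.34667e-06 s.
t_prop = 1200000/300000000 = 0.004 s; RTT = 0.008 s.
Cycle = t_tx + RTT = 0.00800235 s.
Throughput = L / cycle = 352 / 0.00800235 = 44.0 kbps.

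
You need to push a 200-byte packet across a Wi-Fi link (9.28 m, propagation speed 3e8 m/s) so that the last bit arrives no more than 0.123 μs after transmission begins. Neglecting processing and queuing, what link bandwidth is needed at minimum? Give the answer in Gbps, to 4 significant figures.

L = 1600 bits.
Propagation delay = 9.28 / 300000000 = 0.0309333 μs.
Transmission budget = 0.123 − 0.0309333 = 0.0920667 μs.
R ≥ L / t_tx = 1600 bits / 9.20667e-08 s = 17.38 Gbps.

17.38 Gbps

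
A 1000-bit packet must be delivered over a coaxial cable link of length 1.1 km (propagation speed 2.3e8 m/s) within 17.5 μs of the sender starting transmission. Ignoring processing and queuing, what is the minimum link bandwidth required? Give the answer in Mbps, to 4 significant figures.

Propagation delay = 1100 / 2.3e+08 = 4.78261 μs.
Transmission budget = 17.5 − 4.78261 = 12.7174 μs.
R ≥ L / t_tx = 1000 bits / 1.27174e-05 s = 78.63 Mbps.

78.63 Mbps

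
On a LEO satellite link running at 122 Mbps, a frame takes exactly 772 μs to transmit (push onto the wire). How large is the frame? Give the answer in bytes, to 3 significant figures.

L = R × t_tx = 122000000 b/s × 0.000772 s = 94184 bits.
In bytes: 94184 / 8 = 11800 bytes.

11800 bytes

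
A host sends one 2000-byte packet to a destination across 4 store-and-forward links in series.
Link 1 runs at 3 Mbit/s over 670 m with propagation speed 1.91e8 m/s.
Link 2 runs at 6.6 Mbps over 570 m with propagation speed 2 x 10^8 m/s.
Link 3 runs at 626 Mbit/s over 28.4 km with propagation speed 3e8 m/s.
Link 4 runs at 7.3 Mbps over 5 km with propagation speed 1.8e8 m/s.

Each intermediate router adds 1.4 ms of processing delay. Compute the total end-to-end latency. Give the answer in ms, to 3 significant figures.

L = 2000 × 8 = 16000 bits.
Transmission delays (L/R per hop): 5.33333, 2.42424, 0.0255591, 2.19178 ms; sum = 9.97492 ms.
Propagation delays (d/s per hop): 0.00350785, 0.00285, 0.0946667, 0.0277778 ms; sum = 0.128802 ms.
Processing at 3 router(s): 3 × 1.4 ms = 4.2 ms.
End-to-end = 14.3 ms.

14.3 ms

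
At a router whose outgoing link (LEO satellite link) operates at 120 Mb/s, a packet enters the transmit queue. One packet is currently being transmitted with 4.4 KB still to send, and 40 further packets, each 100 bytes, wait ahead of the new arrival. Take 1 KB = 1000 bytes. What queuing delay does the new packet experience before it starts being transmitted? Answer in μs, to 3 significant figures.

560 μs

Each queued packet: L/R = 800/120000000 = 6.66667 μs.
40 queued → 266.667 μs.
Plus remaining 35200 bits of current packet: 293.333 μs.
Queuing delay = 560 μs.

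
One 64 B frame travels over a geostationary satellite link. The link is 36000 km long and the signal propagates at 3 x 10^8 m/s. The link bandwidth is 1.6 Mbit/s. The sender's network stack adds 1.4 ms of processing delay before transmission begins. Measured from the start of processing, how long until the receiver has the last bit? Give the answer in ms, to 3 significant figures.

122 ms

L = 64 × 8 = 512 bits.
Transmission delay = L/R = 512 / 1600000 = 0.32 ms.
Propagation delay = d/s = 36000000 m / 300000000 m/s = 120 ms.
Plus processing delay 1.4 ms = 1.4 ms.
Total = 122 ms.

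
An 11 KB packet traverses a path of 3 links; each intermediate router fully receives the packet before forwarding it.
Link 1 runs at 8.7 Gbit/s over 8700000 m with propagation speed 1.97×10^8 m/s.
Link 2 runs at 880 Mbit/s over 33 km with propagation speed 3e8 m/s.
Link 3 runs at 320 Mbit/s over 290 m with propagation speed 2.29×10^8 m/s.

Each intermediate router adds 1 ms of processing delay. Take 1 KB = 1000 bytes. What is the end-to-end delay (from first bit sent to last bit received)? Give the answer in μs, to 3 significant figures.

46700 μs

L = 88000 bits.
Transmission delays (L/R per hop): 10.1149, 100, 275 μs; sum = 385.115 μs.
Propagation delays (d/s per hop): 44162.4, 110, 1.26638 μs; sum = 44273.7 μs.
Processing at 2 router(s): 2 × 1 ms = 2000 μs.
End-to-end = 46700 μs.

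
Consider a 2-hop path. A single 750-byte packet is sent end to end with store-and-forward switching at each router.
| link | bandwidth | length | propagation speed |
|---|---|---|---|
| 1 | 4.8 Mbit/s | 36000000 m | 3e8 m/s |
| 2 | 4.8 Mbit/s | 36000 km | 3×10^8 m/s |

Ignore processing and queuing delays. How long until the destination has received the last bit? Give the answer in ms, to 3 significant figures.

L = 750 × 8 = 6000 bits.
Transmission delay per hop = L/R = 6000/4800000 = 1.25 ms; 2 hops → 2.5 ms.
Propagation delays (d/s per hop): 120, 120 ms; sum = 240 ms.
End-to-end = 243 ms.

243 ms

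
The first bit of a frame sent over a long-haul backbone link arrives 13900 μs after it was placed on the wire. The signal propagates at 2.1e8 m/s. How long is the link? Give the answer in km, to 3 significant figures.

d = s × t_prop = 210000000 × 0.0139 = 2920 km.

2920 km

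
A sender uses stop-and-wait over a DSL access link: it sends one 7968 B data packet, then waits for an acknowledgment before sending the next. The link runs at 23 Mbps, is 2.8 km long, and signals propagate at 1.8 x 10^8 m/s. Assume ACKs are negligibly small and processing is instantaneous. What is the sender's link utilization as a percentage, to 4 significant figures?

98.89 %

t_tx = L/R = 63744/23000000 = 0.00277148 s.
t_prop = 2800/180000000 = 1.55556e-05 s; RTT = 3.11111e-05 s.
Cycle = t_tx + RTT = 0.00280259 s.
Utilization = t_tx / cycle = 0.00277148/0.00280259 = 98.89 %.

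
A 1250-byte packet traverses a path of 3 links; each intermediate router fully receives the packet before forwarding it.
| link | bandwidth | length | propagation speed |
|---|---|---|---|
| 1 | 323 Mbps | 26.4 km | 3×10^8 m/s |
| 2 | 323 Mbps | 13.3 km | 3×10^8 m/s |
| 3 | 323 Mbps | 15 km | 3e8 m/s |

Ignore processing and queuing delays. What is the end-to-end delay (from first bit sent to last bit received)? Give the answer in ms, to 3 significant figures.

0.275 ms

L = 1250 × 8 = 10000 bits.
Transmission delay per hop = L/R = 10000/323000000 = 0.0309598 ms; 3 hops → 0.0928793 ms.
Propagation delays (d/s per hop): 0.088, 0.0443333, 0.05 ms; sum = 0.182333 ms.
End-to-end = 0.275 ms.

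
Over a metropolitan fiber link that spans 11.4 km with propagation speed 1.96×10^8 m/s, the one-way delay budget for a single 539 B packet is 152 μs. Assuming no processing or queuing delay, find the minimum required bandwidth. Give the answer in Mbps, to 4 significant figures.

L = 4312 bits.
Propagation delay = 11400 / 196000000 = 58.1633 μs.
Transmission budget = 152 − 58.1633 = 93.8367 μs.
R ≥ L / t_tx = 4312 bits / 9.38367e-05 s = 45.95 Mbps.

45.95 Mbps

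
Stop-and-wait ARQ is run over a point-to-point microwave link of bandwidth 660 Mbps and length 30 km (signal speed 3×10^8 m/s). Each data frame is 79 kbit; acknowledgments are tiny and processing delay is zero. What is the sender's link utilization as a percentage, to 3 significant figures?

37.4 %

t_tx = L/R = 79000/660000000 = 0.000119697 s.
t_prop = 30000/300000000 = 0.0001 s; RTT = 0.0002 s.
Cycle = t_tx + RTT = 0.000319697 s.
Utilization = t_tx / cycle = 0.000119697/0.000319697 = 37.4 %.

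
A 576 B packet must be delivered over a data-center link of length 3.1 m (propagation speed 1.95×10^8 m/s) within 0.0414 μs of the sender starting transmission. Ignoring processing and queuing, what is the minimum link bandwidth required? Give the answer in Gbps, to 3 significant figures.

181 Gbps

L = 4608 bits.
Propagation delay = 3.1 / 195000000 = 0.0158974 μs.
Transmission budget = 0.0414 − 0.0158974 = 0.0255026 μs.
R ≥ L / t_tx = 4608 bits / 2.55026e-08 s = 181 Gbps.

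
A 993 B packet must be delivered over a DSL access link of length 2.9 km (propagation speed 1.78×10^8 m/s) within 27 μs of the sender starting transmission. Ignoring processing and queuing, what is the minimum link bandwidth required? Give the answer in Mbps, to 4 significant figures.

L = 7944 bits.
Propagation delay = 2900 / 178000000 = 16.2921 μs.
Transmission budget = 27 − 16.2921 = 10.7079 μs.
R ≥ L / t_tx = 7944 bits / 1.07079e-05 s = 741.9 Mbps.

741.9 Mbps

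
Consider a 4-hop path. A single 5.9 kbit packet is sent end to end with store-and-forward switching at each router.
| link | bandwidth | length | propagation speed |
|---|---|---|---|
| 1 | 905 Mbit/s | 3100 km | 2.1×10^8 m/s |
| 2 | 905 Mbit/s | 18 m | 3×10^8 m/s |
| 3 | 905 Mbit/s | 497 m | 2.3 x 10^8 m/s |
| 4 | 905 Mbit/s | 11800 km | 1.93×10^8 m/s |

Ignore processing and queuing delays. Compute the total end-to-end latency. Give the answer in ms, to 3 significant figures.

75.9 ms

L = 5900 bits.
Transmission delay per hop = L/R = 5900/905000000 = 0.00651934 ms; 4 hops → 0.0260773 ms.
Propagation delays (d/s per hop): 14.7619, 6e-05, 0.00216087, 61.1399 ms; sum = 75.904 ms.
End-to-end = 75.9 ms.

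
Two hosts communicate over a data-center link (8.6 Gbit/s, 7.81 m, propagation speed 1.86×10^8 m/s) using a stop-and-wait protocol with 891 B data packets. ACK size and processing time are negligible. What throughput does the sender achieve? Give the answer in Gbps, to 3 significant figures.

7.81 Gbps

t_tx = L/R = 7128/8600000000 = 8.28837e-07 s.
t_prop = 7.81/186000000 = 4.19892e-08 s; RTT = 8.39785e-08 s.
Cycle = t_tx + RTT = 9.12816e-07 s.
Throughput = L / cycle = 7128 / 9.12816e-07 = 7.81 Gbps.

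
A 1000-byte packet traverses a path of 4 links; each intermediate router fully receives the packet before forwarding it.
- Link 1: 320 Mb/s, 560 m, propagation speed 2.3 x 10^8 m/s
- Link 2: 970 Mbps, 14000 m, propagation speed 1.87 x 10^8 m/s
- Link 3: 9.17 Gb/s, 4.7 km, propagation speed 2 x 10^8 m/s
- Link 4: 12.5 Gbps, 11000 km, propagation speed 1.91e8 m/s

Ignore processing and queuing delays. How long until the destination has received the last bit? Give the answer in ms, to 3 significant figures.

57.7 ms

L = 1000 × 8 = 8000 bits.
Transmission delays (L/R per hop): 0.025, 0.00824742, 0.00087241, 0.00064 ms; sum = 0.0347598 ms.
Propagation delays (d/s per hop): 0.00243478, 0.0748663, 0.0235, 57.5916 ms; sum = 57.6924 ms.
End-to-end = 57.7 ms.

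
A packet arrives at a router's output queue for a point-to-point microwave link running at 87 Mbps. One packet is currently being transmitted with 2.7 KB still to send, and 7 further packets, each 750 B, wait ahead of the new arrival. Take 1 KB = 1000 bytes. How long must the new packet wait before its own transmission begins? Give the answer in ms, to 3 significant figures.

0.731 ms

Each queued packet: L/R = 6000/87000000 = 0.0689655 ms.
7 queued → 0.482759 ms.
Plus remaining 21600 bits of current packet: 0.248276 ms.
Queuing delay = 0.731 ms.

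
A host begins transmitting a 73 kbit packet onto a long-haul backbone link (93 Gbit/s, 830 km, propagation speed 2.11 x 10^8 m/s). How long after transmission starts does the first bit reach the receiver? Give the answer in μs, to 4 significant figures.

3934 μs

First bit experiences only propagation delay: d/s = 830000/211000000 = 3934 μs.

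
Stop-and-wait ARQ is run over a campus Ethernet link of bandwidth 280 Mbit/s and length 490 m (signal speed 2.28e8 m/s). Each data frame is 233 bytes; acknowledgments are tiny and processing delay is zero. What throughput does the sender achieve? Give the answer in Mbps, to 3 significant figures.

170 Mbps

t_tx = L/R = 1864/280000000 = 6.65714e-06 s.
t_prop = 490/2.28e+08 = 2.14912e-06 s; RTT = 4.29825e-06 s.
Cycle = t_tx + RTT = 1.09554e-05 s.
Throughput = L / cycle = 1864 / 1.09554e-05 = 170 Mbps.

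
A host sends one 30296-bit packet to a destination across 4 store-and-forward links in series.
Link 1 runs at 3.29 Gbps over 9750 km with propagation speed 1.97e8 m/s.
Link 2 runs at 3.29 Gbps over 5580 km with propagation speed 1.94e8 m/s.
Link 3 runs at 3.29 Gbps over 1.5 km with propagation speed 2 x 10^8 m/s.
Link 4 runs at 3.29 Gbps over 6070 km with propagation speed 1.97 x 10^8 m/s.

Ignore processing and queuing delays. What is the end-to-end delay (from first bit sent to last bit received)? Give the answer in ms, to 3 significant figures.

Transmission delay per hop = L/R = 30296/3290000000 = 0.00920851 ms; 4 hops → 0.036834 ms.
Propagation delays (d/s per hop): 49.4924, 28.7629, 0.0075, 30.8122 ms; sum = 109.075 ms.
End-to-end = 109 ms.

109 ms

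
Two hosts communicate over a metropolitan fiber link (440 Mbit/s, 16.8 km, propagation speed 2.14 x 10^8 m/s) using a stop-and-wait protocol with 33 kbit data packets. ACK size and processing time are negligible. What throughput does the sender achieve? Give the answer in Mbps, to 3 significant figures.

142 Mbps

t_tx = L/R = 33000/440000000 = 7.5e-05 s.
t_prop = 16800/214000000 = 7.85047e-05 s; RTT = 0.000157009 s.
Cycle = t_tx + RTT = 0.000232009 s.
Throughput = L / cycle = 33000 / 0.000232009 = 142 Mbps.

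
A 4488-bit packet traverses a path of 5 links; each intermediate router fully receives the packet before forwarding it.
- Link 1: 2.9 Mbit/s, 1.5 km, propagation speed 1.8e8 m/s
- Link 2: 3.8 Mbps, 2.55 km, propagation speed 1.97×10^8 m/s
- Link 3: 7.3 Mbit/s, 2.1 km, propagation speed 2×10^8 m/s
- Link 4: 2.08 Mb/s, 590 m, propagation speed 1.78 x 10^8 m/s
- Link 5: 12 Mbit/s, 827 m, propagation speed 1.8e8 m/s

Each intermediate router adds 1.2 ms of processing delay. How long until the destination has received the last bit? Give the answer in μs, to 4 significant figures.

Transmission delays (L/R per hop): 1547.59, 1181.05, 614.795, 2157.69, 374 μs; sum = 5875.13 μs.
Propagation delays (d/s per hop): 8.33333, 12.9442, 10.5, 3.31461, 4.59444 μs; sum = 39.6865 μs.
Processing at 4 router(s): 4 × 1.2 ms = 4800 μs.
End-to-end = 10710 μs.

10710 μs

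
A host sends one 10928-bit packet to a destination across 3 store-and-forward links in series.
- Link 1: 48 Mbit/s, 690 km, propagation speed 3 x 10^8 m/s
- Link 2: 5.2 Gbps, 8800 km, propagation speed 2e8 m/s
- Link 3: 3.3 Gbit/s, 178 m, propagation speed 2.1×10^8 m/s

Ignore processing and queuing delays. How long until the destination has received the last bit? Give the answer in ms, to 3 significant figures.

46.5 ms

Transmission delays (L/R per hop): 0.227667, 0.00210154, 0.00331152 ms; sum = 0.23308 ms.
Propagation delays (d/s per hop): 2.3, 44, 0.000847619 ms; sum = 46.3008 ms.
End-to-end = 46.5 ms.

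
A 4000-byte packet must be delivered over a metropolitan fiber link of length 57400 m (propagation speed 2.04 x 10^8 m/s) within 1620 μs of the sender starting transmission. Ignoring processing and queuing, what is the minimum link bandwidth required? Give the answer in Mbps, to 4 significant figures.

23.91 Mbps

L = 32000 bits.
Propagation delay = 57400 / 204000000 = 281.373 μs.
Transmission budget = 1620 − 281.373 = 1338.63 μs.
R ≥ L / t_tx = 32000 bits / 0.00133863 s = 23.91 Mbps.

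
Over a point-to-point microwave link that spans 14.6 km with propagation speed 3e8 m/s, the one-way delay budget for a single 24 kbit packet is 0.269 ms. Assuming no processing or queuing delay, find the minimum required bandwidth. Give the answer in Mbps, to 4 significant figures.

Propagation delay = 14600 / 300000000 = 0.0486667 ms.
Transmission budget = 0.269 − 0.0486667 = 0.220333 ms.
R ≥ L / t_tx = 24000 bits / 0.000220333 s = 108.9 Mbps.

108.9 Mbps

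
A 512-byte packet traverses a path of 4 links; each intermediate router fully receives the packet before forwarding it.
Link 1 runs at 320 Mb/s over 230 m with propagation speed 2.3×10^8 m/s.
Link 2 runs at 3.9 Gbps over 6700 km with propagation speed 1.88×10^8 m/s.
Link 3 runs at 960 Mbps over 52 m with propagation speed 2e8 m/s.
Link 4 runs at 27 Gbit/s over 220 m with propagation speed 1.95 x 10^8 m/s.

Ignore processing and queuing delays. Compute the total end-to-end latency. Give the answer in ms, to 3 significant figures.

L = 512 × 8 = 4096 bits.
Transmission delays (L/R per hop): 0.0128, 0.00105026, 0.00426667, 0.000151704 ms; sum = 0.0182686 ms.
Propagation delays (d/s per hop): 0.001, 35.6383, 0.00026, 0.00112821 ms; sum = 35.6407 ms.
End-to-end = 35.7 ms.

35.7 ms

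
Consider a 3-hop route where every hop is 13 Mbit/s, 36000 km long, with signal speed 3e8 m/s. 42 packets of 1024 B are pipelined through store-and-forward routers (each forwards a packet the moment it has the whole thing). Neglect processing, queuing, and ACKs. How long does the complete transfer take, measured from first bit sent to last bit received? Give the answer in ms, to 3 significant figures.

Per-hop transmission t_tx = L/R = 8192/13000000 = 0.630154 ms.
Per-hop propagation t_prop = 36000000/300000000 = 120 ms.
Pipeline fill: first packet needs 3·t_tx to clear all hops; remaining 41 packets each add one t_tx.
Total = (3+42-1)·t_tx + 3·t_prop = 44·0.630154 + 3·120 = 388 ms.

388 ms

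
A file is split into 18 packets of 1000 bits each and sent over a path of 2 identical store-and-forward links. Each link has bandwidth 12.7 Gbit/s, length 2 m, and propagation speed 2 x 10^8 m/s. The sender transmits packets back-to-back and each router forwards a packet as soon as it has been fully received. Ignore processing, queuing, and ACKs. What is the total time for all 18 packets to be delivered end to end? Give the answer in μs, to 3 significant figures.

Per-hop transmission t_tx = L/R = 1000/12700000000 = 0.0787402 μs.
Per-hop propagation t_prop = 2/200000000 = 0.01 μs.
Pipeline fill: first packet needs 2·t_tx to clear all hops; remaining 17 packets each add one t_tx.
Total = (2+18-1)·t_tx + 2·t_prop = 19·0.0787402 + 2·0.01 = 1.52 μs.

1.52 μs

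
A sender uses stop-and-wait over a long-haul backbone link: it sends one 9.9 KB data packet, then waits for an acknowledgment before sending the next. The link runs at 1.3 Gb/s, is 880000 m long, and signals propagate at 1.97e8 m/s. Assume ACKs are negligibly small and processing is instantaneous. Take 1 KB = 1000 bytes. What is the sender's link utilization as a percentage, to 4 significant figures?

0.6773 %

t_tx = L/R = 79200/1300000000 = 6.09231e-05 s.
t_prop = 880000/197000000 = 0.00446701 s; RTT = 0.00893401 s.
Cycle = t_tx + RTT = 0.00899493 s.
Utilization = t_tx / cycle = 6.09231e-05/0.00899493 = 0.6773 %.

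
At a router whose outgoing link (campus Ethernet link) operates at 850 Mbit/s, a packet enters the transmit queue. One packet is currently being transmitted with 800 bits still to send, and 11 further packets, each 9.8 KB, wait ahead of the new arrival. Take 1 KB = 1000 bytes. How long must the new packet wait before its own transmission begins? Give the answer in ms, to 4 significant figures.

Each queued packet: L/R = 78400/850000000 = 0.0922353 ms.
11 queued → 1.01459 ms.
Plus remaining 800 bits of current packet: 0.000941176 ms.
Queuing delay = 1.016 ms.

1.016 ms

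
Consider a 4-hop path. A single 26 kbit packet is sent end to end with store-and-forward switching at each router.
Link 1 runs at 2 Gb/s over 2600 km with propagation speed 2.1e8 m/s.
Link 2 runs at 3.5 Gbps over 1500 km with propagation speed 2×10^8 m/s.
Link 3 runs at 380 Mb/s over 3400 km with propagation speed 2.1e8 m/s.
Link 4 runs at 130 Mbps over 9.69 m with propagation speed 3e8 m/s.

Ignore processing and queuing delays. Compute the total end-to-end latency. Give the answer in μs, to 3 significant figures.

L = 26000 bits.
Transmission delays (L/R per hop): 13, 7.42857, 68.4211, 200 μs; sum = 288.85 μs.
Propagation delays (d/s per hop): 12381, 7500, 16190.5, 0.0323 μs; sum = 36071.5 μs.
End-to-end = 36400 μs.

36400 μs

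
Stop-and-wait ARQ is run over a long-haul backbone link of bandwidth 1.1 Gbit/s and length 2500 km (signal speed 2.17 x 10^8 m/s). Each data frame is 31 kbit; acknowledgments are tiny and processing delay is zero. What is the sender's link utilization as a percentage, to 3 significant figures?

0.122 %

t_tx = L/R = 31000/1100000000 = 2.81818e-05 s.
t_prop = 2500000/217000000 = 0.0115207 s; RTT = 0.0230415 s.
Cycle = t_tx + RTT = 0.0230697 s.
Utilization = t_tx / cycle = 2.81818e-05/0.0230697 = 0.122 %.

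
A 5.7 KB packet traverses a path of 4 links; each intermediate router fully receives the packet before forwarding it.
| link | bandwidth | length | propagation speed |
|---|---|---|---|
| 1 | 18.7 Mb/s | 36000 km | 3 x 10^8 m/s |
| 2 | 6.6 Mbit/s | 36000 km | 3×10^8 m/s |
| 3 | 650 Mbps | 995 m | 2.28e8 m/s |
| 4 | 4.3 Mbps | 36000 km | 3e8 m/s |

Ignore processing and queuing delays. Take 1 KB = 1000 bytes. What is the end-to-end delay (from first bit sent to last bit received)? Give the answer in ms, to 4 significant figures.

L = 45600 bits.
Transmission delays (L/R per hop): 2.4385, 6.90909, 0.0701538, 10.6047 ms; sum = 20.0224 ms.
Propagation delays (d/s per hop): 120, 120, 0.00436404, 120 ms; sum = 360.004 ms.
End-to-end = 380.0 ms.

380.0 ms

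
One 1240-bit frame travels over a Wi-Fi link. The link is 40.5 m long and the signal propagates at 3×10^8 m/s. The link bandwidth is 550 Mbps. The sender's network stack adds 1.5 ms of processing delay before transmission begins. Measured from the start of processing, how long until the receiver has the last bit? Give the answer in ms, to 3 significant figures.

Transmission delay = L/R = 1240 / 550000000 = 0.00225455 ms.
Propagation delay = d/s = 40.5 m / 300000000 m/s = 0.000135 ms.
Plus processing delay 1.5 ms = 1.5 ms.
Total = 1.50 ms.

1.50 ms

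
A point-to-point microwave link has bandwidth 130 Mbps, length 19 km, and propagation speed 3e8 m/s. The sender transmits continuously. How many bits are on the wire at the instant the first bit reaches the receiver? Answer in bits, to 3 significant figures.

8230 bits

Propagation delay = 19000 / 300000000 = 6.33333e-05 s.
BDP = R × t_prop = 130000000 × 6.33333e-05 = 8233.33 bits.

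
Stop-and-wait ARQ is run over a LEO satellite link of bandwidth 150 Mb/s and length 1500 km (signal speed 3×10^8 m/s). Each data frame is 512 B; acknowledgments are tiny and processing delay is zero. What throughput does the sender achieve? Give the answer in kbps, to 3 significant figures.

t_tx = L/R = 4096/150000000 = 2.73067e-05 s.
t_prop = 1500000/300000000 = 0.005 s; RTT = 0.01 s.
Cycle = t_tx + RTT = 0.0100273 s.
Throughput = L / cycle = 4096 / 0.0100273 = 408 kbps.

408 kbps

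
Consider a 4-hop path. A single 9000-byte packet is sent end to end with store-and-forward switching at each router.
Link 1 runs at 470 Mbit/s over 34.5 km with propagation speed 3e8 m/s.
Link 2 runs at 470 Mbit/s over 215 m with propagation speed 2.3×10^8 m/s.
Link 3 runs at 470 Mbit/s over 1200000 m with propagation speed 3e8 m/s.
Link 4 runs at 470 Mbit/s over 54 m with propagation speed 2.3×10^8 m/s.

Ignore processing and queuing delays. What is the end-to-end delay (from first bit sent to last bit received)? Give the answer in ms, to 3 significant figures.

4.73 ms

L = 9000 × 8 = 72000 bits.
Transmission delay per hop = L/R = 72000/470000000 = 0.153191 ms; 4 hops → 0.612766 ms.
Propagation delays (d/s per hop): 0.115, 0.000934783, 4, 0.000234783 ms; sum = 4.11617 ms.
End-to-end = 4.73 ms.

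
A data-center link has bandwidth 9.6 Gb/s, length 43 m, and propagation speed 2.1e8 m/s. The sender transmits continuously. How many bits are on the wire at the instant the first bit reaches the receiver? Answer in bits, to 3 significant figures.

1970 bits

Propagation delay = 43 / 210000000 = 2.04762e-07 s.
BDP = R × t_prop = 9600000000 × 2.04762e-07 = 1965.71 bits.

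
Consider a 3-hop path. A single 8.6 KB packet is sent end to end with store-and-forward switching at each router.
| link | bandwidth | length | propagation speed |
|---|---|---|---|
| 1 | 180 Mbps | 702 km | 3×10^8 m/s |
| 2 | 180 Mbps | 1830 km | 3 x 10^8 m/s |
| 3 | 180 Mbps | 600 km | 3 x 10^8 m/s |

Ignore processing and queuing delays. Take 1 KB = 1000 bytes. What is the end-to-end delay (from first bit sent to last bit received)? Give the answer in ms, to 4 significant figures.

L = 68800 bits.
Transmission delay per hop = L/R = 68800/180000000 = 0.382222 ms; 3 hops → 1.14667 ms.
Propagation delays (d/s per hop): 2.34, 6.1, 2 ms; sum = 10.44 ms.
End-to-end = 11.59 ms.

11.59 ms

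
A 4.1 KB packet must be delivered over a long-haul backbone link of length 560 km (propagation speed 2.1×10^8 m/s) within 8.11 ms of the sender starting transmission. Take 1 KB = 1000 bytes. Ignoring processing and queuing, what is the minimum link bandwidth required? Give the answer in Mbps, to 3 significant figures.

L = 32800 bits.
Propagation delay = 560000 / 210000000 = 2.66667 ms.
Transmission budget = 8.11 − 2.66667 = 5.44333 ms.
R ≥ L / t_tx = 32800 bits / 0.00544333 s = 6.03 Mbps.

6.03 Mbps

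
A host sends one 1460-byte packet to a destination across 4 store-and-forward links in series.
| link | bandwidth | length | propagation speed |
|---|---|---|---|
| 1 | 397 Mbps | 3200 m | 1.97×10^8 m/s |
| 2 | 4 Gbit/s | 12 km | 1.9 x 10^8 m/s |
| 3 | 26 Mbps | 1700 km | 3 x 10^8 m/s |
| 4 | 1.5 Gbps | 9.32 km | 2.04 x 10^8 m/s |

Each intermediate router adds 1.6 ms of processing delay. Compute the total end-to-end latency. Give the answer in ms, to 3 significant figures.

L = 1460 × 8 = 11680 bits.
Transmission delays (L/R per hop): 0.0294207, 0.00292, 0.449231, 0.00778667 ms; sum = 0.489358 ms.
Propagation delays (d/s per hop): 0.0162437, 0.0631579, 5.66667, 0.0456863 ms; sum = 5.79175 ms.
Processing at 3 router(s): 3 × 1.6 ms = 4.8 ms.
End-to-end = 11.1 ms.

11.1 ms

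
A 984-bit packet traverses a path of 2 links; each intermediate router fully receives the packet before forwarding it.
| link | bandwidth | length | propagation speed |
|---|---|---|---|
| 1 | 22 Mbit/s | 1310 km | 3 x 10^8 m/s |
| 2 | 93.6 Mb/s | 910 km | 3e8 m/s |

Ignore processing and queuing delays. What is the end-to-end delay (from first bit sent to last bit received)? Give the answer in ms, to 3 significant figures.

7.46 ms

Transmission delays (L/R per hop): 0.0447273, 0.0105128 ms; sum = 0.0552401 ms.
Propagation delays (d/s per hop): 4.36667, 3.03333 ms; sum = 7.4 ms.
End-to-end = 7.46 ms.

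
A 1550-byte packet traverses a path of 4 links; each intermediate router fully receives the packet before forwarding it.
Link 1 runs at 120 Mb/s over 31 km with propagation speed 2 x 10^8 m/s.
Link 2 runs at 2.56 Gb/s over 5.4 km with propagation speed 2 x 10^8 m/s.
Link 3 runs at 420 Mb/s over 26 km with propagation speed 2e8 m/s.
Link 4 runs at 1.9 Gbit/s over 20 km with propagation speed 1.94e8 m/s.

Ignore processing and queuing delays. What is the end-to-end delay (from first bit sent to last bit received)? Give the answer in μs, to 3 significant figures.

L = 1550 × 8 = 12400 bits.
Transmission delays (L/R per hop): 103.333, 4.84375, 29.5238, 6.52632 μs; sum = 144.227 μs.
Propagation delays (d/s per hop): 155, 27, 130, 103.093 μs; sum = 415.093 μs.
End-to-end = 559 μs.

559 μs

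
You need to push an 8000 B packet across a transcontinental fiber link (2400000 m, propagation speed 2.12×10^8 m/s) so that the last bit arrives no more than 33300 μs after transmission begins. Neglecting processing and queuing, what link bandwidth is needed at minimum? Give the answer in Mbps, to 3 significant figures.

L = 64000 bits.
Propagation delay = 2400000 / 212000000 = 11320.8 μs.
Transmission budget = 33300 − 11320.8 = 21979.2 μs.
R ≥ L / t_tx = 64000 bits / 0.0219792 s = 2.91 Mbps.

2.91 Mbps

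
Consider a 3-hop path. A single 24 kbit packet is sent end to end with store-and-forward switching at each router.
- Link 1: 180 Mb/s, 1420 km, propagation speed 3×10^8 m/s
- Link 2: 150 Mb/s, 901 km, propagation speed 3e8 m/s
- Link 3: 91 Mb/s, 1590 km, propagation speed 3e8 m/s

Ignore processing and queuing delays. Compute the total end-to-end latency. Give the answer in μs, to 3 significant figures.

13600 μs

L = 24000 bits.
Transmission delays (L/R per hop): 133.333, 160, 263.736 μs; sum = 557.07 μs.
Propagation delays (d/s per hop): 4733.33, 3003.33, 5300 μs; sum = 13036.7 μs.
End-to-end = 13600 μs.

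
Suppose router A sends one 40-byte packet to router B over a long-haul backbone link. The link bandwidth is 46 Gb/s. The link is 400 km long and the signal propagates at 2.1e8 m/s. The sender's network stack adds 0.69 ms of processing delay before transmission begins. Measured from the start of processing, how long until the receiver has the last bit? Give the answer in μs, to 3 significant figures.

2590 μs

L = 40 × 8 = 320 bits.
Transmission delay = L/R = 320 / 46000000000 = 0.00695652 μs.
Propagation delay = d/s = 400000 m / 210000000 m/s = 1904.76 μs.
Plus processing delay 0.69 ms = 690 μs.
Total = 2590 μs.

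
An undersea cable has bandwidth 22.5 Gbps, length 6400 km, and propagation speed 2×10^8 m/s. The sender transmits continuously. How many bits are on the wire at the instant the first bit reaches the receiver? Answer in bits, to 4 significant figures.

720000000 bits

Propagation delay = 6400000 / 200000000 = 0.032 s.
BDP = R × t_prop = 22500000000 × 0.032 = 720000000 bits.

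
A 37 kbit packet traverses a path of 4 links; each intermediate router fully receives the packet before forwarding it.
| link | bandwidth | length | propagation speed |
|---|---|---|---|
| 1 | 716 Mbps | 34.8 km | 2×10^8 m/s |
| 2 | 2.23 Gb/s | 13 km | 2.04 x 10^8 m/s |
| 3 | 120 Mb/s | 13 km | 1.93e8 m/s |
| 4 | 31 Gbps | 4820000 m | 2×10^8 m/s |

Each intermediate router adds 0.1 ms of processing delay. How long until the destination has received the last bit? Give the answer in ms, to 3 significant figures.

25.1 ms

L = 37000 bits.
Transmission delays (L/R per hop): 0.051676, 0.0165919, 0.308333, 0.00119355 ms; sum = 0.377795 ms.
Propagation delays (d/s per hop): 0.174, 0.0637255, 0.0673575, 24.1 ms; sum = 24.4051 ms.
Processing at 3 router(s): 3 × 0.1 ms = 0.3 ms.
End-to-end = 25.1 ms.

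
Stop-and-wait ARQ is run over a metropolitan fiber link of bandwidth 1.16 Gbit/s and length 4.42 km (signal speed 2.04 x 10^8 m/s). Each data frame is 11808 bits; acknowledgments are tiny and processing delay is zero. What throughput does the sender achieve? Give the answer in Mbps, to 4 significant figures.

220.7 Mbps

t_tx = L/R = 11808/1160000000 = 1.01793e-05 s.
t_prop = 4420/204000000 = 2.16667e-05 s; RTT = 4.33333e-05 s.
Cycle = t_tx + RTT = 5.35126e-05 s.
Throughput = L / cycle = 11808 / 5.35126e-05 = 220.7 Mbps.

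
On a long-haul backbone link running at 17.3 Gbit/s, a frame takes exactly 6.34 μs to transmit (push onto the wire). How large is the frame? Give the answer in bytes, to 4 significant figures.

L = R × t_tx = 17300000000 b/s × 6.34e-06 s = 109682 bits.
In bytes: 109682 / 8 = 13710 bytes.

13710 bytes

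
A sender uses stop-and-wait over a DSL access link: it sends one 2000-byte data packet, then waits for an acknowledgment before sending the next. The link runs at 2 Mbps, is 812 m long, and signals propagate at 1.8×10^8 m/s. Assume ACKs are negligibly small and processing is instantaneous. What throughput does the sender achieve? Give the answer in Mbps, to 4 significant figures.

1.998 Mbps

t_tx = L/R = 16000/2000000 = 0.008 s.
t_prop = 812/180000000 = 4.51111e-06 s; RTT = 9.02222e-06 s.
Cycle = t_tx + RTT = 0.00800902 s.
Throughput = L / cycle = 16000 / 0.00800902 = 1.998 Mbps.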